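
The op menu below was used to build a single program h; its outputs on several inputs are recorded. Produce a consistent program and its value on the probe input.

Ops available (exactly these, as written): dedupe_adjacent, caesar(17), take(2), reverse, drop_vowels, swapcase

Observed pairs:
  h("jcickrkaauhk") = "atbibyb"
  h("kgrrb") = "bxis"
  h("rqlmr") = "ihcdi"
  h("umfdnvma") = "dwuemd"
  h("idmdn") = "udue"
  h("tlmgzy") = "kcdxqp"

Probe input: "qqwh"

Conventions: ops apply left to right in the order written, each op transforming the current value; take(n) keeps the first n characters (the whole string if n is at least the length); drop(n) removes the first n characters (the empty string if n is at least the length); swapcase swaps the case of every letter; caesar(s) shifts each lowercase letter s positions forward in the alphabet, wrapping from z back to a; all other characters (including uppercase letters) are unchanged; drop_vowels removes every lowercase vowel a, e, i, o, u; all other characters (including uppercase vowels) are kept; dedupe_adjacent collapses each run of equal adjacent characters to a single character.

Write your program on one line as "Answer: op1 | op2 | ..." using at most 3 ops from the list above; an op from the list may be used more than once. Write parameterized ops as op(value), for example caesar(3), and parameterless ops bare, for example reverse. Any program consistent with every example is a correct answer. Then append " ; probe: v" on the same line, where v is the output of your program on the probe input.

drop_vowels | dedupe_adjacent | caesar(17) ; probe: "hny"

Check, running the answer program on each example:
  "jcickrkaauhk" -> "jcckrkhk" -> "jckrkhk" -> "atbibyb"
  "kgrrb" -> "kgrrb" -> "kgrb" -> "bxis"
  "rqlmr" -> "rqlmr" -> "rqlmr" -> "ihcdi"
  "umfdnvma" -> "mfdnvm" -> "mfdnvm" -> "dwuemd"
  "idmdn" -> "dmdn" -> "dmdn" -> "udue"
  "tlmgzy" -> "tlmgzy" -> "tlmgzy" -> "kcdxqp"
  probe: "qqwh" -> "qqwh" -> "qwh" -> "hny"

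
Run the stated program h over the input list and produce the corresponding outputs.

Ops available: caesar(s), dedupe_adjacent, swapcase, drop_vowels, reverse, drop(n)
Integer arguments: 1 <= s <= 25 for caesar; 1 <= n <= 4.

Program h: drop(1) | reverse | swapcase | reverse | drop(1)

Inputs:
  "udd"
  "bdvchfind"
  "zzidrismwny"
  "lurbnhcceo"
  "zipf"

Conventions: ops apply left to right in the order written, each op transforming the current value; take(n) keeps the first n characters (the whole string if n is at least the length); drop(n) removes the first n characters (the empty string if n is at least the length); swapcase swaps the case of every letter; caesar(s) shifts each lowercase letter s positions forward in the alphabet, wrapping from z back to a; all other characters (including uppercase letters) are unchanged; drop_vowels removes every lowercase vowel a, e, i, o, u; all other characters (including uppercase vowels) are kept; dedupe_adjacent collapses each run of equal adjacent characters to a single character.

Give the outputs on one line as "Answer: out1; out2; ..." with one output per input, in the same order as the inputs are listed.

"D"; "VCHFIND"; "IDRISMWNY"; "RBNHCCEO"; "PF"

Execution, op by op:
  "udd" -> "dd" -> "dd" -> "DD" -> "DD" -> "D"
  "bdvchfind" -> "dvchfind" -> "dnifhcvd" -> "DNIFHCVD" -> "DVCHFIND" -> "VCHFIND"
  "zzidrismwny" -> "zidrismwny" -> "ynwmsirdiz" -> "YNWMSIRDIZ" -> "ZIDRISMWNY" -> "IDRISMWNY"
  "lurbnhcceo" -> "urbnhcceo" -> "oecchnbru" -> "OECCHNBRU" -> "URBNHCCEO" -> "RBNHCCEO"
  "zipf" -> "ipf" -> "fpi" -> "FPI" -> "IPF" -> "PF"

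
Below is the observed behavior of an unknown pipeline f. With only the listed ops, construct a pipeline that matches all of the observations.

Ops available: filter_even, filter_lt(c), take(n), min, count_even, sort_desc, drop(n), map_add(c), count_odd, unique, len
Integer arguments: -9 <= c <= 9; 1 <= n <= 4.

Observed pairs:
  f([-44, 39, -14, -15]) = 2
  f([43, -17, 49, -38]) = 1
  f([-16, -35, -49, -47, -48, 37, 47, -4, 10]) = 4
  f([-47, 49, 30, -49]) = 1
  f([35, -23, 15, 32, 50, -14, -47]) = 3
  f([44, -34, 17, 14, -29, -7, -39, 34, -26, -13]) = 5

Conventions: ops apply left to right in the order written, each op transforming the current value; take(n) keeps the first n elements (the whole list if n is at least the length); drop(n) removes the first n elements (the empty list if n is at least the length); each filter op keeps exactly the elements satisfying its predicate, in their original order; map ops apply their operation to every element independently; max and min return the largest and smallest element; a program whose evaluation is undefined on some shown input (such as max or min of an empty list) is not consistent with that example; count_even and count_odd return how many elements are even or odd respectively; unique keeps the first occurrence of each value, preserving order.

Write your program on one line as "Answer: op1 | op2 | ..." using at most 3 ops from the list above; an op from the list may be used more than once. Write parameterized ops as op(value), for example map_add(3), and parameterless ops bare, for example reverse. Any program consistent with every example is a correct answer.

map_add(-3) | count_odd

Check, running the answer program on each example:
  [-44, 39, -14, -15] -> [-47, 36, -17, -18] -> 2
  [43, -17, 49, -38] -> [40, -20, 46, -41] -> 1
  [-16, -35, -49, -47, -48, 37, 47, -4, 10] -> [-19, -38, -52, -50, -51, 34, 44, -7, 7] -> 4
  [-47, 49, 30, -49] -> [-50, 46, 27, -52] -> 1
  [35, -23, 15, 32, 50, -14, -47] -> [32, -26, 12, 29, 47, -17, -50] -> 3
  [44, -34, 17, 14, -29, -7, -39, 34, -26, -13] -> [41, -37, 14, 11, -32, -10, -42, 31, -29, -16] -> 5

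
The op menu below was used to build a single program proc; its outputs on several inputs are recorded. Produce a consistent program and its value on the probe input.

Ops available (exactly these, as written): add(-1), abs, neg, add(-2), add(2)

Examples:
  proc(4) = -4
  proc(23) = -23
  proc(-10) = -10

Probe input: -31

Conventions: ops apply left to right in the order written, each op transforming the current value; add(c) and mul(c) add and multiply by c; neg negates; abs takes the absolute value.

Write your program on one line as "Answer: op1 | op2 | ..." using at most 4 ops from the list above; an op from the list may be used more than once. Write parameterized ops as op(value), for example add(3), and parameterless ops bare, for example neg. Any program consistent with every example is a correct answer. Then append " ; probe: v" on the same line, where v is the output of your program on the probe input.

neg | abs | neg ; probe: -31

Check, running the answer program on each example:
  4 -> -4 -> 4 -> -4
  23 -> -23 -> 23 -> -23
  -10 -> 10 -> 10 -> -10
  probe: -31 -> 31 -> 31 -> -31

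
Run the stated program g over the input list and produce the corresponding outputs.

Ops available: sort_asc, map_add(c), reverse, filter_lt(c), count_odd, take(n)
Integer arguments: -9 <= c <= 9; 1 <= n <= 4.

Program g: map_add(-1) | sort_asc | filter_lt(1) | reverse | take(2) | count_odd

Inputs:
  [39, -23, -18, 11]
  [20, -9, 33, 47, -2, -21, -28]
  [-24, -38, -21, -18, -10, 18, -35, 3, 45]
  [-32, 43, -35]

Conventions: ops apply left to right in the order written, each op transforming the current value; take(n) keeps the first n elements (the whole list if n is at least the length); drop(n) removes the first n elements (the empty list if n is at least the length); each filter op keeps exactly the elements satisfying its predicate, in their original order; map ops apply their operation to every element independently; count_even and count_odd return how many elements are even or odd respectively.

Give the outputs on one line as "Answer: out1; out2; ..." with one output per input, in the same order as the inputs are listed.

Execution, op by op:
  [39, -23, -18, 11] -> [38, -24, -19, 10] -> [-24, -19, 10, 38] -> [-24, -19] -> [-19, -24] -> [-19, -24] -> 1
  [20, -9, 33, 47, -2, -21, -28] -> [19, -10, 32, 46, -3, -22, -29] -> [-29, -22, -10, -3, 19, 32, 46] -> [-29, -22, -10, -3] -> [-3, -10, -22, -29] -> [-3, -10] -> 1
  [-24, -38, -21, -18, -10, 18, -35, 3, 45] -> [-25, -39, -22, -19, -11, 17, -36, 2, 44] -> [-39, -36, -25, -22, -19, -11, 2, 17, 44] -> [-39, -36, -25, -22, -19, -11] -> [-11, -19, -22, -25, -36, -39] -> [-11, -19] -> 2
  [-32, 43, -35] -> [-33, 42, -36] -> [-36, -33, 42] -> [-36, -33] -> [-33, -36] -> [-33, -36] -> 1

1; 1; 2; 1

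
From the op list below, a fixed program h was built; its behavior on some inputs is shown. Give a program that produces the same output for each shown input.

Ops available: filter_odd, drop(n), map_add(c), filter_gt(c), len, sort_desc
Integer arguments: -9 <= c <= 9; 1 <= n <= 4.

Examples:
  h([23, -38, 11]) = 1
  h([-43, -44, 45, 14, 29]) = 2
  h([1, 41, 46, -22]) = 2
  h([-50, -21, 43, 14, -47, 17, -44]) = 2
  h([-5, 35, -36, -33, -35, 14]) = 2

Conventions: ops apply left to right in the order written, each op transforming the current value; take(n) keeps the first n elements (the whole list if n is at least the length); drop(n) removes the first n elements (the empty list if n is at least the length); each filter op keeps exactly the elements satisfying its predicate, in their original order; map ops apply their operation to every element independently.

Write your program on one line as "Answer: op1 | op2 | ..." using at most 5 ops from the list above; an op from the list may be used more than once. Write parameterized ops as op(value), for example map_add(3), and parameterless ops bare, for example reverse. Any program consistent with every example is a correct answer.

drop(1) | map_add(-7) | sort_desc | filter_odd | len

Check, running the answer program on each example:
  [23, -38, 11] -> [-38, 11] -> [-45, 4] -> [4, -45] -> [-45] -> 1
  [-43, -44, 45, 14, 29] -> [-44, 45, 14, 29] -> [-51, 38, 7, 22] -> [38, 22, 7, -51] -> [7, -51] -> 2
  [1, 41, 46, -22] -> [41, 46, -22] -> [34, 39, -29] -> [39, 34, -29] -> [39, -29] -> 2
  [-50, -21, 43, 14, -47, 17, -44] -> [-21, 43, 14, -47, 17, -44] -> [-28, 36, 7, -54, 10, -51] -> [36, 10, 7, -28, -51, -54] -> [7, -51] -> 2
  [-5, 35, -36, -33, -35, 14] -> [35, -36, -33, -35, 14] -> [28, -43, -40, -42, 7] -> [28, 7, -40, -42, -43] -> [7, -43] -> 2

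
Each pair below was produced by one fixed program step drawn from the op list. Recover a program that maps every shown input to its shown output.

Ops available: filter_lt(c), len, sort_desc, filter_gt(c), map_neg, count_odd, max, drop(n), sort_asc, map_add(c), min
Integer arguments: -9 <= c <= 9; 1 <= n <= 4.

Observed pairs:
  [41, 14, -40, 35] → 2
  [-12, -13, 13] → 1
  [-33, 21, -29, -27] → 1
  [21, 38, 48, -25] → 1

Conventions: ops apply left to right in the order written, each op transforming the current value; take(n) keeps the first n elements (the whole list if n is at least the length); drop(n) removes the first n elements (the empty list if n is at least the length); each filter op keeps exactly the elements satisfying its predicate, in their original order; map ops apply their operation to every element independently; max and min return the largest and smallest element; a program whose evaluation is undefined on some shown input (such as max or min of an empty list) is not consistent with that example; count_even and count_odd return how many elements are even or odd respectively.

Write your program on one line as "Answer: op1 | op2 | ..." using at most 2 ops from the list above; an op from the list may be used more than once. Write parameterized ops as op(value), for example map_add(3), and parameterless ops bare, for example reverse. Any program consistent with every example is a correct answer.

filter_gt(1) | count_odd

Check, running the answer program on each example:
  [41, 14, -40, 35] -> [41, 14, 35] -> 2
  [-12, -13, 13] -> [13] -> 1
  [-33, 21, -29, -27] -> [21] -> 1
  [21, 38, 48, -25] -> [21, 38, 48] -> 1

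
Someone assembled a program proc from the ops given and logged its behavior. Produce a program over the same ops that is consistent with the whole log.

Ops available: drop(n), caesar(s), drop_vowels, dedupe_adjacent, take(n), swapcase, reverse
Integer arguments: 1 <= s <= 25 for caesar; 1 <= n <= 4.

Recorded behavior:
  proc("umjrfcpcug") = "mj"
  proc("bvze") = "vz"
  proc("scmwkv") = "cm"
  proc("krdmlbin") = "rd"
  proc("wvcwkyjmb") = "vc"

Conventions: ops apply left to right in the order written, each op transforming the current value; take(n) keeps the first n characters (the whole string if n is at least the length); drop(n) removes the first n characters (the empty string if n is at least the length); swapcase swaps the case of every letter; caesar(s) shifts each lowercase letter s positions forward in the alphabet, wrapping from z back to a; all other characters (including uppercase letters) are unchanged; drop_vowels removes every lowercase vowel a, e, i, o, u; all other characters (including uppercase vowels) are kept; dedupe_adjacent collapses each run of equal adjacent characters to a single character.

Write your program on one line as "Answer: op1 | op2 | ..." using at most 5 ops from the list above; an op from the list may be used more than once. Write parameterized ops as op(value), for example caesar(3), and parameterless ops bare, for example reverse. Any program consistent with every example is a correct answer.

swapcase | take(3) | drop(1) | swapcase

Check, running the answer program on each example:
  "umjrfcpcug" -> "UMJRFCPCUG" -> "UMJ" -> "MJ" -> "mj"
  "bvze" -> "BVZE" -> "BVZ" -> "VZ" -> "vz"
  "scmwkv" -> "SCMWKV" -> "SCM" -> "CM" -> "cm"
  "krdmlbin" -> "KRDMLBIN" -> "KRD" -> "RD" -> "rd"
  "wvcwkyjmb" -> "WVCWKYJMB" -> "WVC" -> "VC" -> "vc"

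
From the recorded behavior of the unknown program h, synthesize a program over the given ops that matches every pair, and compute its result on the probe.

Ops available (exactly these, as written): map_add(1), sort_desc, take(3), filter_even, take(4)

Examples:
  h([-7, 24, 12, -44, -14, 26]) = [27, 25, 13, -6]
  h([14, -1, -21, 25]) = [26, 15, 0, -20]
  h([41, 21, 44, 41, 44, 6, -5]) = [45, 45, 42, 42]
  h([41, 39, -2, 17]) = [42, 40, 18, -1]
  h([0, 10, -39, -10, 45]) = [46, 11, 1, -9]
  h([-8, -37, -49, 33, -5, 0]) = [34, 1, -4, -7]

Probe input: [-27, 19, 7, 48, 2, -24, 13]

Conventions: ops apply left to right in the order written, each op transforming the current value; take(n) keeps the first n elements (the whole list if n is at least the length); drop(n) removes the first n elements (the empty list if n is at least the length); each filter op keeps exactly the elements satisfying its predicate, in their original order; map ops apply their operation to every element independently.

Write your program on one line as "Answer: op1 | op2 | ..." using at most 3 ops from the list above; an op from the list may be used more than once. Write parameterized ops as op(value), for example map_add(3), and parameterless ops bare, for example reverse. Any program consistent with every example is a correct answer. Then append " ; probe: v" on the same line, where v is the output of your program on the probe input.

map_add(1) | sort_desc | take(4) ; probe: [49, 20, 14, 8]

Check, running the answer program on each example:
  [-7, 24, 12, -44, -14, 26] -> [-6, 25, 13, -43, -13, 27] -> [27, 25, 13, -6, -13, -43] -> [27, 25, 13, -6]
  [14, -1, -21, 25] -> [15, 0, -20, 26] -> [26, 15, 0, -20] -> [26, 15, 0, -20]
  [41, 21, 44, 41, 44, 6, -5] -> [42, 22, 45, 42, 45, 7, -4] -> [45, 45, 42, 42, 22, 7, -4] -> [45, 45, 42, 42]
  [41, 39, -2, 17] -> [42, 40, -1, 18] -> [42, 40, 18, -1] -> [42, 40, 18, -1]
  [0, 10, -39, -10, 45] -> [1, 11, -38, -9, 46] -> [46, 11, 1, -9, -38] -> [46, 11, 1, -9]
  [-8, -37, -49, 33, -5, 0] -> [-7, -36, -48, 34, -4, 1] -> [34, 1, -4, -7, -36, -48] -> [34, 1, -4, -7]
  probe: [-27, 19, 7, 48, 2, -24, 13] -> [-26, 20, 8, 49, 3, -23, 14] -> [49, 20, 14, 8, 3, -23, -26] -> [49, 20, 14, 8]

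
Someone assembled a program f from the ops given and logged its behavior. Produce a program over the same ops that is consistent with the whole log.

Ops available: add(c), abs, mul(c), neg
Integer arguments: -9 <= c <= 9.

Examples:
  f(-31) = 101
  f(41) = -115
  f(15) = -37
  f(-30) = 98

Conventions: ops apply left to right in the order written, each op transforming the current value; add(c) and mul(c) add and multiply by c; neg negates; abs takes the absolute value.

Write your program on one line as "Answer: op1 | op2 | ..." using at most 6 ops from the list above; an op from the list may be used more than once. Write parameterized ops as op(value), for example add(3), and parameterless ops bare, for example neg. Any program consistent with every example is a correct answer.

add(-4) | add(-1) | mul(-1) | mul(3) | add(-7)

Check, running the answer program on each example:
  -31 -> -35 -> -36 -> 36 -> 108 -> 101
  41 -> 37 -> 36 -> -36 -> -108 -> -115
  15 -> 11 -> 10 -> -10 -> -30 -> -37
  -30 -> -34 -> -35 -> 35 -> 105 -> 98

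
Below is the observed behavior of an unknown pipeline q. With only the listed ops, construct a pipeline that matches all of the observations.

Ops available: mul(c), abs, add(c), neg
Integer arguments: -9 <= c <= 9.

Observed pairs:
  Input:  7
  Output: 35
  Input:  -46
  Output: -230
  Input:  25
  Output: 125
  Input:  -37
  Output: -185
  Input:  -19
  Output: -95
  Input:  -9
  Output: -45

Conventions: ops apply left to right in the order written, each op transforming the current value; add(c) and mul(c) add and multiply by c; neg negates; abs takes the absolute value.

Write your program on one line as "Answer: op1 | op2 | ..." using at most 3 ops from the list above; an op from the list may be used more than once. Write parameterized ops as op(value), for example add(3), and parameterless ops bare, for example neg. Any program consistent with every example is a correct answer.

mul(-5) | neg

Check, running the answer program on each example:
  7 -> -35 -> 35
  -46 -> 230 -> -230
  25 -> -125 -> 125
  -37 -> 185 -> -185
  -19 -> 95 -> -95
  -9 -> 45 -> -45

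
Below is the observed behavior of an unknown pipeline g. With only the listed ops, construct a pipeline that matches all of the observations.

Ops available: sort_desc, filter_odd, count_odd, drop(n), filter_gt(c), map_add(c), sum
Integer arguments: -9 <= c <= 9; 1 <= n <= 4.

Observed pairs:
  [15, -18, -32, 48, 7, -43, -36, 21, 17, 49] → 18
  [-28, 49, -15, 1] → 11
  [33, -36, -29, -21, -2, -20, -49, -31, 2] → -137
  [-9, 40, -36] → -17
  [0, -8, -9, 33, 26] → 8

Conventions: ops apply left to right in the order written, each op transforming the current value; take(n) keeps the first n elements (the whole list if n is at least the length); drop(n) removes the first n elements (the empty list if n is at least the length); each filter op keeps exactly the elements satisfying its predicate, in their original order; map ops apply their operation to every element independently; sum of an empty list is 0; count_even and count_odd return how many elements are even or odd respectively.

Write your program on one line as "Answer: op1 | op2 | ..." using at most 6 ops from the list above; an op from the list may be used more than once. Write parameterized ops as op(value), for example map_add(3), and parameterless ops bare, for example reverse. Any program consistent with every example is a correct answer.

filter_odd | map_add(-5) | sort_desc | map_add(-3) | sum

Check, running the answer program on each example:
  [15, -18, -32, 48, 7, -43, -36, 21, 17, 49] -> [15, 7, -43, 21, 17, 49] -> [10, 2, -48, 16, 12, 44] -> [44, 16, 12, 10, 2, -48] -> [41, 13, 9, 7, -1, -51] -> 18
  [-28, 49, -15, 1] -> [49, -15, 1] -> [44, -20, -4] -> [44, -4, -20] -> [41, -7, -23] -> 11
  [33, -36, -29, -21, -2, -20, -49, -31, 2] -> [33, -29, -21, -49, -31] -> [28, -34, -26, -54, -36] -> [28, -26, -34, -36, -54] -> [25, -29, -37, -39, -57] -> -137
  [-9, 40, -36] -> [-9] -> [-14] -> [-14] -> [-17] -> -17
  [0, -8, -9, 33, 26] -> [-9, 33] -> [-14, 28] -> [28, -14] -> [25, -17] -> 8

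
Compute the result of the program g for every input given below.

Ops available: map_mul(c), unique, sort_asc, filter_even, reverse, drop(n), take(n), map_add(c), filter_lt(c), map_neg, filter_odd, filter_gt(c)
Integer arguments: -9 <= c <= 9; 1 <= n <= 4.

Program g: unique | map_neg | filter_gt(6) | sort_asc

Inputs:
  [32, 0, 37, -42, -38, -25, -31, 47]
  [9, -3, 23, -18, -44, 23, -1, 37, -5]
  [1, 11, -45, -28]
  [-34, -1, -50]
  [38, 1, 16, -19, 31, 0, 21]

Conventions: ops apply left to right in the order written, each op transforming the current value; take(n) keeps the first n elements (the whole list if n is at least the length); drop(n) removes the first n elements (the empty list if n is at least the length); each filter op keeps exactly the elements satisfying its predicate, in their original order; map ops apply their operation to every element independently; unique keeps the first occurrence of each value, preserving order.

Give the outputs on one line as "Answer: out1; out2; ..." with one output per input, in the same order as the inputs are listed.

[25, 31, 38, 42]; [18, 44]; [28, 45]; [34, 50]; [19]

Execution, op by op:
  [32, 0, 37, -42, -38, -25, -31, 47] -> [32, 0, 37, -42, -38, -25, -31, 47] -> [-32, 0, -37, 42, 38, 25, 31, -47] -> [42, 38, 25, 31] -> [25, 31, 38, 42]
  [9, -3, 23, -18, -44, 23, -1, 37, -5] -> [9, -3, 23, -18, -44, -1, 37, -5] -> [-9, 3, -23, 18, 44, 1, -37, 5] -> [18, 44] -> [18, 44]
  [1, 11, -45, -28] -> [1, 11, -45, -28] -> [-1, -11, 45, 28] -> [45, 28] -> [28, 45]
  [-34, -1, -50] -> [-34, -1, -50] -> [34, 1, 50] -> [34, 50] -> [34, 50]
  [38, 1, 16, -19, 31, 0, 21] -> [38, 1, 16, -19, 31, 0, 21] -> [-38, -1, -16, 19, -31, 0, -21] -> [19] -> [19]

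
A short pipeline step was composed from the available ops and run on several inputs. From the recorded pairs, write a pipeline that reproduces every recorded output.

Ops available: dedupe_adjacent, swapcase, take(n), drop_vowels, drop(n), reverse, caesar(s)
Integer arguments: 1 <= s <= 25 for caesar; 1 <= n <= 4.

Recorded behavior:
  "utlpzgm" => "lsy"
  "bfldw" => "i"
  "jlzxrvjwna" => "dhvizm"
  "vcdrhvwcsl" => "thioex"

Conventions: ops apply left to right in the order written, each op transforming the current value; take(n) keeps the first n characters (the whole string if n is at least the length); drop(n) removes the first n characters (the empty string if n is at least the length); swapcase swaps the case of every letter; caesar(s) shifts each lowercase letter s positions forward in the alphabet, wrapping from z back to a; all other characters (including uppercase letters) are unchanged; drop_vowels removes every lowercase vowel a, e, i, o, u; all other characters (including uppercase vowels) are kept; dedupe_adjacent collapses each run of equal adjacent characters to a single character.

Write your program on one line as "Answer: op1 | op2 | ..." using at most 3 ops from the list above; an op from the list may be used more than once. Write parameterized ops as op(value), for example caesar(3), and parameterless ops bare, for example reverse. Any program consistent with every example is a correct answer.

drop(4) | caesar(22) | caesar(16)

Check, running the answer program on each example:
  "utlpzgm" -> "zgm" -> "vci" -> "lsy"
  "bfldw" -> "w" -> "s" -> "i"
  "jlzxrvjwna" -> "rvjwna" -> "nrfsjw" -> "dhvizm"
  "vcdrhvwcsl" -> "hvwcsl" -> "drsyoh" -> "thioex"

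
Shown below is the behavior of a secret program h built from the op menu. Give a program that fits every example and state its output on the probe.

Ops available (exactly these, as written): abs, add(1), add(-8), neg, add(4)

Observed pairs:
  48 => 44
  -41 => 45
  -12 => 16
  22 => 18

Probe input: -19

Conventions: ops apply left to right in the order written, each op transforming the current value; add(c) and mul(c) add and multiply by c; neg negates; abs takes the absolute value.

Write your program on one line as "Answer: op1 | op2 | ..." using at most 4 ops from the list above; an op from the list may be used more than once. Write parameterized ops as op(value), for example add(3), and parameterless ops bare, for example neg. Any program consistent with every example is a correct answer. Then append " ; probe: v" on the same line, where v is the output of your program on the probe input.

neg | add(4) | abs ; probe: 23

Check, running the answer program on each example:
  48 -> -48 -> -44 -> 44
  -41 -> 41 -> 45 -> 45
  -12 -> 12 -> 16 -> 16
  22 -> -22 -> -18 -> 18
  probe: -19 -> 19 -> 23 -> 23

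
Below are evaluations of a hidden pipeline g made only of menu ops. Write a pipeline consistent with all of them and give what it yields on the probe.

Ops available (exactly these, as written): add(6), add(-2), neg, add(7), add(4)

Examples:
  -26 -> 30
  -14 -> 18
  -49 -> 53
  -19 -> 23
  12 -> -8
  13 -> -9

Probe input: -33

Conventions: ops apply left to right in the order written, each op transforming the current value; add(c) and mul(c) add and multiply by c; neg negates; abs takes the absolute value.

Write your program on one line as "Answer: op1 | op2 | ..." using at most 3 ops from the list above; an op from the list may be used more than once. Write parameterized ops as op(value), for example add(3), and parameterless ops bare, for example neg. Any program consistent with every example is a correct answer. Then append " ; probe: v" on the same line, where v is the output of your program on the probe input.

neg | add(-2) | add(6) ; probe: 37

Check, running the answer program on each example:
  -26 -> 26 -> 24 -> 30
  -14 -> 14 -> 12 -> 18
  -49 -> 49 -> 47 -> 53
  -19 -> 19 -> 17 -> 23
  12 -> -12 -> -14 -> -8
  13 -> -13 -> -15 -> -9
  probe: -33 -> 33 -> 31 -> 37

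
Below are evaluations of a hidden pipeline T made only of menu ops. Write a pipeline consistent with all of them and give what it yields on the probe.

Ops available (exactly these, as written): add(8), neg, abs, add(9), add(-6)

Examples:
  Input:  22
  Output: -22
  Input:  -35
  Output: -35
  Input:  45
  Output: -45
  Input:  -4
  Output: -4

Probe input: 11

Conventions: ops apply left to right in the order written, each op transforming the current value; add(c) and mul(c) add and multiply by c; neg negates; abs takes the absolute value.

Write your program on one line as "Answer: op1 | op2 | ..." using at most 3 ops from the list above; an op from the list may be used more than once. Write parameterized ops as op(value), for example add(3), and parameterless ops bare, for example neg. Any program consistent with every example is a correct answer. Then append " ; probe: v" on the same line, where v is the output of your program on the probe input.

abs | neg ; probe: -11

Check, running the answer program on each example:
  22 -> 22 -> -22
  -35 -> 35 -> -35
  45 -> 45 -> -45
  -4 -> 4 -> -4
  probe: 11 -> 11 -> -11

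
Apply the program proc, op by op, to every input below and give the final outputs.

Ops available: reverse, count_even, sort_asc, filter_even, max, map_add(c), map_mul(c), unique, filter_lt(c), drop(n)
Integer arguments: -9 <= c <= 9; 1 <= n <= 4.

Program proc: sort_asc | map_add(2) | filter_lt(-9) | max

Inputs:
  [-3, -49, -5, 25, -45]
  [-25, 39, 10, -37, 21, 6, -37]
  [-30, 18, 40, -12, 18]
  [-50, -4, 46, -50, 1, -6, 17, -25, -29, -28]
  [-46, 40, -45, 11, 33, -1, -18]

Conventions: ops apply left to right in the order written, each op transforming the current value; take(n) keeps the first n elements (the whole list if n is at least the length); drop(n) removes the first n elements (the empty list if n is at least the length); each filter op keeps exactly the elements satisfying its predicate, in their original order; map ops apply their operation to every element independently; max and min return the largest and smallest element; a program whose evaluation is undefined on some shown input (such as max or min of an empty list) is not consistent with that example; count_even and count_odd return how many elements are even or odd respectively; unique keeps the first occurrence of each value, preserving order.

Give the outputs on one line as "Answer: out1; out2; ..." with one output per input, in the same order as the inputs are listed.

-43; -23; -10; -23; -16

Execution, op by op:
  [-3, -49, -5, 25, -45] -> [-49, -45, -5, -3, 25] -> [-47, -43, -3, -1, 27] -> [-47, -43] -> -43
  [-25, 39, 10, -37, 21, 6, -37] -> [-37, -37, -25, 6, 10, 21, 39] -> [-35, -35, -23, 8, 12, 23, 41] -> [-35, -35, -23] -> -23
  [-30, 18, 40, -12, 18] -> [-30, -12, 18, 18, 40] -> [-28, -10, 20, 20, 42] -> [-28, -10] -> -10
  [-50, -4, 46, -50, 1, -6, 17, -25, -29, -28] -> [-50, -50, -29, -28, -25, -6, -4, 1, 17, 46] -> [-48, -48, -27, -26, -23, -4, -2, 3, 19, 48] -> [-48, -48, -27, -26, -23] -> -23
  [-46, 40, -45, 11, 33, -1, -18] -> [-46, -45, -18, -1, 11, 33, 40] -> [-44, -43, -16, 1, 13, 35, 42] -> [-44, -43, -16] -> -16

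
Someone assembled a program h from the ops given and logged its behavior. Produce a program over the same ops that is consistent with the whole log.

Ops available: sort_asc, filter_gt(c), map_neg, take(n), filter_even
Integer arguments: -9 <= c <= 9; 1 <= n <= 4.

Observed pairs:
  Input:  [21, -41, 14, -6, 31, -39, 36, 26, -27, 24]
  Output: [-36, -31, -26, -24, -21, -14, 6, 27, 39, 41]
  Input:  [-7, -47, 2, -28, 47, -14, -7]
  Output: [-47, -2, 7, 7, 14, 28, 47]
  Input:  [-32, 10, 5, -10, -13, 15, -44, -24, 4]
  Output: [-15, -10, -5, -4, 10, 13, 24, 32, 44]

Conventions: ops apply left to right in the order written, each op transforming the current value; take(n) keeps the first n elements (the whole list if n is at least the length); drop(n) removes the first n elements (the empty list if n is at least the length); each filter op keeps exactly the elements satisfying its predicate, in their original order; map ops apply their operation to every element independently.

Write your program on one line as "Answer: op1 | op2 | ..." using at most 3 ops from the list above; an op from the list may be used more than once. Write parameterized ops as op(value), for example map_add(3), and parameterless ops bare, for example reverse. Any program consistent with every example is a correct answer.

map_neg | sort_asc

Check, running the answer program on each example:
  [21, -41, 14, -6, 31, -39, 36, 26, -27, 24] -> [-21, 41, -14, 6, -31, 39, -36, -26, 27, -24] -> [-36, -31, -26, -24, -21, -14, 6, 27, 39, 41]
  [-7, -47, 2, -28, 47, -14, -7] -> [7, 47, -2, 28, -47, 14, 7] -> [-47, -2, 7, 7, 14, 28, 47]
  [-32, 10, 5, -10, -13, 15, -44, -24, 4] -> [32, -10, -5, 10, 13, -15, 44, 24, -4] -> [-15, -10, -5, -4, 10, 13, 24, 32, 44]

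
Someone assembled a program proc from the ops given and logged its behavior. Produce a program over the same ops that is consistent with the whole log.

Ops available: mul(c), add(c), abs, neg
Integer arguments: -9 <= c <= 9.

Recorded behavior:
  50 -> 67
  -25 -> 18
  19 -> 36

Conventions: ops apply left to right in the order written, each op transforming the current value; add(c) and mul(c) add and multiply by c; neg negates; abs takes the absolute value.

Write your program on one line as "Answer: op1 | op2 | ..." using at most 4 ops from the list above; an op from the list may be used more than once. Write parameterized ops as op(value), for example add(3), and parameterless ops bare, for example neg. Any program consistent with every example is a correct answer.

add(9) | add(3) | abs | add(5)

Check, running the answer program on each example:
  50 -> 59 -> 62 -> 62 -> 67
  -25 -> -16 -> -13 -> 13 -> 18
  19 -> 28 -> 31 -> 31 -> 36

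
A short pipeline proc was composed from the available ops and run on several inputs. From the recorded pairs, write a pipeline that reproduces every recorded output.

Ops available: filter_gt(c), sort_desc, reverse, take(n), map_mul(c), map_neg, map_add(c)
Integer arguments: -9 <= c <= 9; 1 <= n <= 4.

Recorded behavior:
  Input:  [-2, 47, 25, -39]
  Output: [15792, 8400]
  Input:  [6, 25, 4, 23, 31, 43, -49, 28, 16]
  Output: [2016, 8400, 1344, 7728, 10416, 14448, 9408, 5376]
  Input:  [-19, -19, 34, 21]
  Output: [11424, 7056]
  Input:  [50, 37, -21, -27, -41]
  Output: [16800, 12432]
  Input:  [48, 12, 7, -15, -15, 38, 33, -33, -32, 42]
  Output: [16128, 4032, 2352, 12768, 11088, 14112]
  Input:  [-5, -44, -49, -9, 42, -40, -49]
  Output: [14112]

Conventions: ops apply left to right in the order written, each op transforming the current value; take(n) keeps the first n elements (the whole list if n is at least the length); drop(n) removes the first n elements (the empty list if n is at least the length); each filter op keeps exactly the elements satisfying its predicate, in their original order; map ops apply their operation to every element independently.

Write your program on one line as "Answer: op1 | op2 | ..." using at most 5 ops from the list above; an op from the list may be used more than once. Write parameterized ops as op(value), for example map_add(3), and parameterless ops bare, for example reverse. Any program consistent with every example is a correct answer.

map_mul(7) | map_mul(-8) | map_mul(6) | map_neg | filter_gt(1)

Check, running the answer program on each example:
  [-2, 47, 25, -39] -> [-14, 329, 175, -273] -> [112, -2632, -1400, 2184] -> [672, -15792, -8400, 13104] -> [-672, 15792, 8400, -13104] -> [15792, 8400]
  [6, 25, 4, 23, 31, 43, -49, 28, 16] -> [42, 175, 28, 161, 217, 301, -343, 196, 112] -> [-336, -1400, -224, -1288, -1736, -2408, 2744, -1568, -896] -> [-2016, -8400, -1344, -7728, -10416, -14448, 16464, -9408, -5376] -> [2016, 8400, 1344, 7728, 10416, 14448, -16464, 9408, 5376] -> [2016, 8400, 1344, 7728, 10416, 14448, 9408, 5376]
  [-19, -19, 34, 21] -> [-133, -133, 238, 147] -> [1064, 1064, -1904, -1176] -> [6384, 6384, -11424, -7056] -> [-6384, -6384, 11424, 7056] -> [11424, 7056]
  [50, 37, -21, -27, -41] -> [350, 259, -147, -189, -287] -> [-2800, -2072, 1176, 1512, 2296] -> [-16800, -12432, 7056, 9072, 13776] -> [16800, 12432, -7056, -9072, -13776] -> [16800, 12432]
  [48, 12, 7, -15, -15, 38, 33, -33, -32, 42] -> [336, 84, 49, -105, -105, 266, 231, -231, -224, 294] -> [-2688, -672, -392, 840, 840, -2128, -1848, 1848, 1792, -2352] -> [-16128, -4032, -2352, 5040, 5040, -12768, -11088, 11088, 10752, -14112] -> [16128, 4032, 2352, -5040, -5040, 12768, 11088, -11088, -10752, 14112] -> [16128, 4032, 2352, 12768, 11088, 14112]
  [-5, -44, -49, -9, 42, -40, -49] -> [-35, -308, -343, -63, 294, -280, -343] -> [280, 2464, 2744, 504, -2352, 2240, 2744] -> [1680, 14784, 16464, 3024, -14112, 13440, 16464] -> [-1680, -14784, -16464, -3024, 14112, -13440, -16464] -> [14112]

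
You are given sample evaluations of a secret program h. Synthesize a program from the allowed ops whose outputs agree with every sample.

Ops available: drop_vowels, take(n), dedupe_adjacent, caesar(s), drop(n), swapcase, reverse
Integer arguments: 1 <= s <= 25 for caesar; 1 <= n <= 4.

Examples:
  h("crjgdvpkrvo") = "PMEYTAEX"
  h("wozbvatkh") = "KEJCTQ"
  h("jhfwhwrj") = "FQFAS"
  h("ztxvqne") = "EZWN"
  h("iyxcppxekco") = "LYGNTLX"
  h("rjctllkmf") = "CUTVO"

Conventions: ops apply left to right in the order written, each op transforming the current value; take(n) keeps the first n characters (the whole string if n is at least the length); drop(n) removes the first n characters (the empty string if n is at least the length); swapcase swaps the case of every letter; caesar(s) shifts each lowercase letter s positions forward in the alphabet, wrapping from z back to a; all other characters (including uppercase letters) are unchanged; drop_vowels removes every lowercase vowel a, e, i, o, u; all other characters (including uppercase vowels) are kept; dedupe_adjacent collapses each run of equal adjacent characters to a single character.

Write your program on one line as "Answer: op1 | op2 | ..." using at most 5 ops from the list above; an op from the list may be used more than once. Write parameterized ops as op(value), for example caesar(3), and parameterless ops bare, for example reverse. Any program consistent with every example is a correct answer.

dedupe_adjacent | caesar(9) | drop(3) | swapcase

Check, running the answer program on each example:
  "crjgdvpkrvo" -> "crjgdvpkrvo" -> "laspmeytaex" -> "pmeytaex" -> "PMEYTAEX"
  "wozbvatkh" -> "wozbvatkh" -> "fxikejctq" -> "kejctq" -> "KEJCTQ"
  "jhfwhwrj" -> "jhfwhwrj" -> "sqofqfas" -> "fqfas" -> "FQFAS"
  "ztxvqne" -> "ztxvqne" -> "icgezwn" -> "ezwn" -> "EZWN"
  "iyxcppxekco" -> "iyxcpxekco" -> "rhglygntlx" -> "lygntlx" -> "LYGNTLX"
  "rjctllkmf" -> "rjctlkmf" -> "aslcutvo" -> "cutvo" -> "CUTVO"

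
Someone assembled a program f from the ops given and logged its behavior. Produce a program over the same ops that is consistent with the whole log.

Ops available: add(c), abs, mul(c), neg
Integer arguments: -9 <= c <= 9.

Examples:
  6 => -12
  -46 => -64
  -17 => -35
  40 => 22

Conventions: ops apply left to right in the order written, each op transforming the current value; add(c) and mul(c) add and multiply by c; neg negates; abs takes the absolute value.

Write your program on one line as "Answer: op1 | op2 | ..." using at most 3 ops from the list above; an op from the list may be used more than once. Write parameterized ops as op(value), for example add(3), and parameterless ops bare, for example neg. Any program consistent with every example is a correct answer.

add(-8) | add(-8) | add(-2)

Check, running the answer program on each example:
  6 -> -2 -> -10 -> -12
  -46 -> -54 -> -62 -> -64
  -17 -> -25 -> -33 -> -35
  40 -> 32 -> 24 -> 22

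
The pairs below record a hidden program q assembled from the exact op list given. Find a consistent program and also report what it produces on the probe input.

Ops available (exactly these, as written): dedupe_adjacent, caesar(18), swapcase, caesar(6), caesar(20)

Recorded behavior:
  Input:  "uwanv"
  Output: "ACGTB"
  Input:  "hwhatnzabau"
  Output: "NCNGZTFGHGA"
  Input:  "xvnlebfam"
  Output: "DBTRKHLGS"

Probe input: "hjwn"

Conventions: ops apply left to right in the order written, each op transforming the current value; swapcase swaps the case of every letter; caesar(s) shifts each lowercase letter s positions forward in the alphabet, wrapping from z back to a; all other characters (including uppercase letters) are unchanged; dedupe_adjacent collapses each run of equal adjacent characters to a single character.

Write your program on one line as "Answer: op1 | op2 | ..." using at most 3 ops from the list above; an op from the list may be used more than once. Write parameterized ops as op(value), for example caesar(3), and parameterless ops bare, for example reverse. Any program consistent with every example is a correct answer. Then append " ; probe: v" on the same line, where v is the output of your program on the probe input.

caesar(6) | swapcase ; probe: "NPCT"

Check, running the answer program on each example:
  "uwanv" -> "acgtb" -> "ACGTB"
  "hwhatnzabau" -> "ncngztfghga" -> "NCNGZTFGHGA"
  "xvnlebfam" -> "dbtrkhlgs" -> "DBTRKHLGS"
  probe: "hjwn" -> "npct" -> "NPCT"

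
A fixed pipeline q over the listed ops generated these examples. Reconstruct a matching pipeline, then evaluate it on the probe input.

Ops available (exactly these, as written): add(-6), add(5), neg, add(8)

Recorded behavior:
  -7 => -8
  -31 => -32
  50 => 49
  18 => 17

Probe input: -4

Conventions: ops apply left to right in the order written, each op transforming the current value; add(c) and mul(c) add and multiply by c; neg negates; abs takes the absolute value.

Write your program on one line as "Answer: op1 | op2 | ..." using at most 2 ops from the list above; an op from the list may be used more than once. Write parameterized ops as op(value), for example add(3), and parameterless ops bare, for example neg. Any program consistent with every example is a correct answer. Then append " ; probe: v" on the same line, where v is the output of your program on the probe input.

add(-6) | add(5) ; probe: -5

Check, running the answer program on each example:
  -7 -> -13 -> -8
  -31 -> -37 -> -32
  50 -> 44 -> 49
  18 -> 12 -> 17
  probe: -4 -> -10 -> -5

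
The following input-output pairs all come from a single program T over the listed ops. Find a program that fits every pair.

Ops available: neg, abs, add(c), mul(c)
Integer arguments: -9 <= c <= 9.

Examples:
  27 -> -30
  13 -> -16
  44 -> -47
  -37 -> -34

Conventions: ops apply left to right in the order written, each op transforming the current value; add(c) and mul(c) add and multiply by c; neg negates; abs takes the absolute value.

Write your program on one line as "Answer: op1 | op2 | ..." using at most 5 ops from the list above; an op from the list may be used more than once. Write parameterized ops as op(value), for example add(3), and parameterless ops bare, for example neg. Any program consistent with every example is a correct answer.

add(6) | add(5) | add(-8) | abs | neg

Check, running the answer program on each example:
  27 -> 33 -> 38 -> 30 -> 30 -> -30
  13 -> 19 -> 24 -> 16 -> 16 -> -16
  44 -> 50 -> 55 -> 47 -> 47 -> -47
  -37 -> -31 -> -26 -> -34 -> 34 -> -34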